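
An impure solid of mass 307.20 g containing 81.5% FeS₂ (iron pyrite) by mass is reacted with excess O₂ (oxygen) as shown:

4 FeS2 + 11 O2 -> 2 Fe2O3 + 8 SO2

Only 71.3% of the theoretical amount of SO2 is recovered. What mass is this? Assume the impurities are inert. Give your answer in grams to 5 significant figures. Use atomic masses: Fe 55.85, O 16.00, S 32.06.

Pure FeS2 available = 307.20 g × 0.815 = 250.368 g.
M(FeS2) = 55.85 + 2(32.06) = 119.97 g/mol.
M(SO2) = 32.06 + 2(16.00) = 64.06 g/mol.
n(FeS2) = 250.368 g / 119.97 g/mol = 2.08692 mol.
From the equation the FeS2:SO2 mole ratio is 4:8, so n(SO2) = 2.08692 × 8/4 = 4.17384 mol.
Mass of SO2 = 4.17384 mol × 64.06 g/mol = 267.376 g.
Actual mass collected = 267.376 g × 0.713 = 190.639 g.

190.64 g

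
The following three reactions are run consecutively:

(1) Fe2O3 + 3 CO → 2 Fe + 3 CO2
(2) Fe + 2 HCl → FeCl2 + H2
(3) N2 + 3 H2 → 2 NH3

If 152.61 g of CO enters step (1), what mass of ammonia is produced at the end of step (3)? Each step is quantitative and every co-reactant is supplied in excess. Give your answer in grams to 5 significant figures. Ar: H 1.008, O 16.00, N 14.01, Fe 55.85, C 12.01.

M(CO) = 12.01 + 16.00 = 28.01 g/mol.
M(NH3) = 14.01 + 3(1.008) = 17.034 g/mol.
n(CO) = 152.61 / 28.01 = 5.44841 mol.
Reaction (1): CO→Fe ratio 3:2 ⇒ n(Fe) = 3.63227 mol.
Reaction (2): Fe→H2 ratio 1:1 ⇒ n(H2) = 3.63227 mol.
Reaction (3): H2→NH3 ratio 3:2 ⇒ n(NH3) = 2.42152 mol.
Mass of NH3 = 2.42152 × 17.034 = 41.2481 g.

41.248 g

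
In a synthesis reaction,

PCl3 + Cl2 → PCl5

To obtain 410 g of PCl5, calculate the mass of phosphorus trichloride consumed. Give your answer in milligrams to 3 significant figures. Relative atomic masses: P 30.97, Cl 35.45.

270000 mg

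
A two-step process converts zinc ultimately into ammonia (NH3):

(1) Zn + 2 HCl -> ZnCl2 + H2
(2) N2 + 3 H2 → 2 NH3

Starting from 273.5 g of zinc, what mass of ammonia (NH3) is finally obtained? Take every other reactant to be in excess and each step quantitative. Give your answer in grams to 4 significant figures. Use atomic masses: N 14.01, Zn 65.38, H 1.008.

M(Zn) = 65.38 g/mol.
M(NH3) = 14.01 + 3(1.008) = 17.034 g/mol.
n(Zn) = 273.50 / 65.38 = 4.1832 mol.
Step 1 gives a 1:1 ratio of Zn to H2, so n(H2) = 4.1832 mol.
In step 2 the H2:NH3 ratio is 3:2, so n(NH3) = 2.7888 mol.
Mass of NH3 = 2.7888 × 17.034 = 47.505 g.

47.50 g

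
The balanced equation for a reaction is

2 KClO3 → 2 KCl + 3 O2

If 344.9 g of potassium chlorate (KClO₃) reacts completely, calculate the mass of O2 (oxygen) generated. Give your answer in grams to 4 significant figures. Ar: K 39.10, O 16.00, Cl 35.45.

M(KClO3) = 39.10 + 35.45 + 3(16.00) = 122.55 g/mol.
M(O2) = 2(16.00) = 32.00 g/mol.
n(KClO3) = 344.90 g / 122.55 g/mol = 2.8144 mol.
From the equation the KClO3:O2 mole ratio is 2:3, so n(O2) = 2.8144 × 3/2 = 4.2215 mol.
Mass of O2 = 4.2215 mol × 32.00 g/mol = 135.09 g.

135.1 g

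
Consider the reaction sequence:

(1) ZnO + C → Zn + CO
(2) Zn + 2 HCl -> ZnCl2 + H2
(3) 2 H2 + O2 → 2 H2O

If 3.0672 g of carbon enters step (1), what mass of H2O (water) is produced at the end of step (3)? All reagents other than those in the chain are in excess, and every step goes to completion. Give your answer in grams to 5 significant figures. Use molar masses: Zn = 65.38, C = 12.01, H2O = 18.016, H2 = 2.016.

n(C) = 3.0672 / 12.01 = 0.255387 mol.
Reaction (1): C→Zn ratio 1:1 ⇒ n(Zn) = 0.255387 mol.
Reaction (2): Zn→H2 ratio 1:1 ⇒ n(H2) = 0.255387 mol.
Reaction (3): H2→H2O ratio 2:2 ⇒ n(H2O) = 0.255387 mol.
Mass of H2O = 0.255387 × 18.016 = 4.60106 g.

4.6011 g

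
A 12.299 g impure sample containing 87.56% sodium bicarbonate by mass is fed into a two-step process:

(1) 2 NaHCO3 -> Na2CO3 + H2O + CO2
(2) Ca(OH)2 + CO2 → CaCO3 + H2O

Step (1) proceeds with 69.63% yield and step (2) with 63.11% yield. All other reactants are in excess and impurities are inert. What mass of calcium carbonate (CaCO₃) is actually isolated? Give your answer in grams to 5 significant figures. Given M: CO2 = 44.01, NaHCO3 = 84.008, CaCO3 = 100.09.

2.8191 g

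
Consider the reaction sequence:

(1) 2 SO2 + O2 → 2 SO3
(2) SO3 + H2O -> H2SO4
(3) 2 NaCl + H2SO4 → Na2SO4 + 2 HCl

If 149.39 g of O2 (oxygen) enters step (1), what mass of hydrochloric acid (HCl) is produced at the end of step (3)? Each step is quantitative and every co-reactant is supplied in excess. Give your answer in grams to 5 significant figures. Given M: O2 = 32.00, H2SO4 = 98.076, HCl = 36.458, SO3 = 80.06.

680.81 g

n(O2) = 149.39 / 32.00 = 4.66844 mol.
Reaction (1): O2→SO3 ratio 1:2 ⇒ n(SO3) = 9.33687 mol.
Reaction (2): SO3→H2SO4 ratio 1:1 ⇒ n(H2SO4) = 9.33687 mol.
Reaction (3): H2SO4→HCl ratio 1:2 ⇒ n(HCl) = 18.6737 mol.
Mass of HCl = 18.6737 × 36.458 = 680.808 g.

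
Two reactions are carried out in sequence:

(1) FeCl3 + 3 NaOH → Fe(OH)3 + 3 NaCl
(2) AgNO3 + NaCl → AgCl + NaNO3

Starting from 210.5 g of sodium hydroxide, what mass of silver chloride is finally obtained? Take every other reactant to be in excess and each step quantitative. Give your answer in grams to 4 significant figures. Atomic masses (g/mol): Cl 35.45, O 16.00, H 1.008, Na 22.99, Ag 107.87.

754.3 g

M(NaOH) = 22.99 + 16.00 + 1.008 = 39.998 g/mol.
M(AgCl) = 107.87 + 35.45 = 143.32 g/mol.
n(NaOH) = 210.50 / 39.998 = 5.2628 mol.
Step 1 gives a 3:3 ratio of NaOH to NaCl, so n(NaCl) = 5.2628 mol.
In step 2 the NaCl:AgCl ratio is 1:1, so n(AgCl) = 5.2628 mol.
Mass of AgCl = 5.2628 × 143.32 = 754.26 g.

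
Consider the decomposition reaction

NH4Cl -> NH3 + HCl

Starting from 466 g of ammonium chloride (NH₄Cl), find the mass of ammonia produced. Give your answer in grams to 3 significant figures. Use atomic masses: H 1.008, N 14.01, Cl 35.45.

148 g

M(NH4Cl) = 14.01 + 4(1.008) + 35.45 = 53.492 g/mol.
M(NH3) = 14.01 + 3(1.008) = 17.034 g/mol.
n(NH4Cl) = 466.0 g / 53.492 g/mol = 8.712 mol.
From the equation the NH4Cl:NH3 mole ratio is 1:1, so n(NH3) = 8.712 × 1/1 = 8.712 mol.
Mass of NH3 = 8.712 mol × 17.034 g/mol = 148.4 g.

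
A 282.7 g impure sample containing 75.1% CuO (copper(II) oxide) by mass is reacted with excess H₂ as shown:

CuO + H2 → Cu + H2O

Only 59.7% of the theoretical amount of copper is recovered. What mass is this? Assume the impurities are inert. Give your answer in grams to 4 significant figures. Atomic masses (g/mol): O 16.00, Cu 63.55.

101.3 g

Pure CuO available = 282.7 g × 0.751 = 212.31 g.
M(CuO) = 63.55 + 16.00 = 79.55 g/mol.
M(Cu) = 63.55 g/mol.
n(CuO) = 212.31 g / 79.55 g/mol = 2.6689 mol.
From the equation the CuO:Cu mole ratio is 1:1, so n(Cu) = 2.6689 × 1/1 = 2.6689 mol.
Mass of Cu = 2.6689 mol × 63.55 g/mol = 169.61 g.
Actual mass collected = 169.61 g × 0.597 = 101.25 g.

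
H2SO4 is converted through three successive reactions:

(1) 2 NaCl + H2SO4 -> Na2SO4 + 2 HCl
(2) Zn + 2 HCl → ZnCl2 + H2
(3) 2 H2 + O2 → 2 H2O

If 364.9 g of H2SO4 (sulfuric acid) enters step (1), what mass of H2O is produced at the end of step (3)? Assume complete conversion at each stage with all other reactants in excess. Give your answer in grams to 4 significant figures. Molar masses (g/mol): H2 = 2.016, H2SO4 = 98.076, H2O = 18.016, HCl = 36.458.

n(H2SO4) = 364.9 / 98.076 = 3.7206 mol.
Reaction (1): H2SO4→HCl ratio 1:2 ⇒ n(HCl) = 7.4412 mol.
Reaction (2): HCl→H2 ratio 2:1 ⇒ n(H2) = 3.7206 mol.
Reaction (3): H2→H2O ratio 2:2 ⇒ n(H2O) = 3.7206 mol.
Mass of H2O = 3.7206 × 18.016 = 67.030 g.

67.03 g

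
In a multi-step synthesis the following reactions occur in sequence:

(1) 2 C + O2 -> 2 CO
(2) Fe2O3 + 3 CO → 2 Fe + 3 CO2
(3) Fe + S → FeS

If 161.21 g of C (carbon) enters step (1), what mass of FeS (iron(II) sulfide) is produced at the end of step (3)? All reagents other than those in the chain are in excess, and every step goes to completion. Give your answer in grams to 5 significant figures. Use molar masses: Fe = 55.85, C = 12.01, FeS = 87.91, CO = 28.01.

786.68 g

n(C) = 161.21 / 12.01 = 13.4230 mol.
Reaction (1): C→CO ratio 2:2 ⇒ n(CO) = 13.4230 mol.
Reaction (2): CO→Fe ratio 3:2 ⇒ n(Fe) = 8.94865 mol.
Reaction (3): Fe→FeS ratio 1:1 ⇒ n(FeS) = 8.94865 mol.
Mass of FeS = 8.94865 × 87.91 = 786.676 g.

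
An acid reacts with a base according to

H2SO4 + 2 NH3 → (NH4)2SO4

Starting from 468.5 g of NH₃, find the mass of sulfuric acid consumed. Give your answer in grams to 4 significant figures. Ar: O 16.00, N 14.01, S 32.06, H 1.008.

M(NH3) = 14.01 + 3(1.008) = 17.034 g/mol.
M(H2SO4) = 2(1.008) + 32.06 + 4(16.00) = 98.076 g/mol.
n(NH3) = 468.50 g / 17.034 g/mol = 27.504 mol.
From the equation the NH3:H2SO4 mole ratio is 2:1, so n(H2SO4) = 27.504 × 1/2 = 13.752 mol.
Mass of H2SO4 = 13.752 mol × 98.076 g/mol = 1348.7 g.

1349 g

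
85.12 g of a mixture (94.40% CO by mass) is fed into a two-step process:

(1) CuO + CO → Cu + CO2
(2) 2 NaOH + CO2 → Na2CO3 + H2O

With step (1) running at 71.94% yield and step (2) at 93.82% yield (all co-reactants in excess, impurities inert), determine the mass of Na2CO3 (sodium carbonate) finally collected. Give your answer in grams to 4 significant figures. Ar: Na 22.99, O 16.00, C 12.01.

Pure CO = 85.12 × 0.9440 = 80.353 g.
M(CO) = 12.01 + 16.00 = 28.01 g/mol.
M(Na2CO3) = 2(22.99) + 12.01 + 3(16.00) = 105.99 g/mol.
n(CO) = 80.353 / 28.01 = 2.8687 mol.
Step 1 (CO:CO2 = 1:1): theoretical n(CO2) = 2.8687 mol; at 71.94% yield, n(CO2) = 2.0638 mol.
Step 2 (CO2:Na2CO3 = 1:1): theoretical n(Na2CO3) = 2.0638 mol, so theoretical mass = 2.0638 × 105.99 = 218.74 g.
At 93.82% yield, actual mass of Na2CO3 = 218.74 × 0.9382 = 205.22 g.

205.2 g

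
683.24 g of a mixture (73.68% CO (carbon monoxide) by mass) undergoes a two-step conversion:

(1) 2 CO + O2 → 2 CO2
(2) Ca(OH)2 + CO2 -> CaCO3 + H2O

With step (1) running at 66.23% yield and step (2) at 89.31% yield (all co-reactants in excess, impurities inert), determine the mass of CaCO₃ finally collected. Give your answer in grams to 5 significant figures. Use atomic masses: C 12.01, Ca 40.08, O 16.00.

Pure CO = 683.24 × 0.7368 = 503.411 g.
M(CO) = 12.01 + 16.00 = 28.01 g/mol.
M(CaCO3) = 40.08 + 12.01 + 3(16.00) = 100.09 g/mol.
n(CO) = 503.411 / 28.01 = 17.9726 mol.
Step 1 (CO:CO2 = 2:2): theoretical n(CO2) = 17.9726 mol; at 66.23% yield, n(CO2) = 11.9032 mol.
Step 2 (CO2:CaCO3 = 1:1): theoretical n(CaCO3) = 11.9032 mol, so theoretical mass = 11.9032 × 100.09 = 1191.39 g.
At 89.31% yield, actual mass of CaCO3 = 1191.39 × 0.8931 = 1064.03 g.

1064.0 g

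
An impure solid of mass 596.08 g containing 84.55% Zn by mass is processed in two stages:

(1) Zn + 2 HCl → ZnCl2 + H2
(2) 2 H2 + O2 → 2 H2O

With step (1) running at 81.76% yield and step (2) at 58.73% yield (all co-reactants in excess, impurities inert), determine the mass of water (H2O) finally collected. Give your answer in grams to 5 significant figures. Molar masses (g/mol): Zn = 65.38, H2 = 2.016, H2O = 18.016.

66.686 g

Pure Zn = 596.08 × 0.8455 = 503.986 g.
n(Zn) = 503.986 / 65.38 = 7.70856 mol.
Step 1 (Zn:H2 = 1:1): theoretical n(H2) = 7.70856 mol; at 81.76% yield, n(H2) = 6.30252 mol.
Step 2 (H2:H2O = 2:2): theoretical n(H2O) = 6.30252 mol, so theoretical mass = 6.30252 × 18.016 = 113.546 g.
At 58.73% yield, actual mass of H2O = 113.546 × 0.5873 = 66.6857 g.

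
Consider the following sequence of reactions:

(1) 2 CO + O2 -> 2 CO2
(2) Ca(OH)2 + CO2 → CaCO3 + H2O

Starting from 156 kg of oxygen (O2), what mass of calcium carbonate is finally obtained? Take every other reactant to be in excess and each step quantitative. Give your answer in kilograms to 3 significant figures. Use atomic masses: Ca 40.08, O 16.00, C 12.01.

M(O2) = 2(16.00) = 32.00 g/mol.
M(CaCO3) = 40.08 + 12.01 + 3(16.00) = 100.09 g/mol.
156 kg = 156000 g.
n(O2) = 156000 / 32.00 = 4875 mol.
Step 1 gives a 1:2 ratio of O2 to CO2, so n(CO2) = 9750 mol.
In step 2 the CO2:CaCO3 ratio is 1:1, so n(CaCO3) = 9750 mol.
Mass of CaCO3 = 9750 × 100.09 = 975900 g = 976 kg.

976 kg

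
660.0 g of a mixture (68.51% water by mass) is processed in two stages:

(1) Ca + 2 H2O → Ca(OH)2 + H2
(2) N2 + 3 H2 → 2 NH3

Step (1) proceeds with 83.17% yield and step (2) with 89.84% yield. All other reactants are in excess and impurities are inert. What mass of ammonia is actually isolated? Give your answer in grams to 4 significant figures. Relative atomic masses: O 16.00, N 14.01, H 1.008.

106.5 g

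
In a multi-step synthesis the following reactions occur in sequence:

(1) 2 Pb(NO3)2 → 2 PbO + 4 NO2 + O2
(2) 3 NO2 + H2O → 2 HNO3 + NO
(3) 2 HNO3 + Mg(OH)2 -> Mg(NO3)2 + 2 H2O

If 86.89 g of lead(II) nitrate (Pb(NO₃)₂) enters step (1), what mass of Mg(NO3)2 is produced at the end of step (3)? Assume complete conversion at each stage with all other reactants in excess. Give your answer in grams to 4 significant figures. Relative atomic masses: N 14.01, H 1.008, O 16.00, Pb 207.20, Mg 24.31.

25.94 g

M(Pb(NO3)2) = 207.20 + 2(14.01) + 6(16.00) = 331.22 g/mol.
M(Mg(NO3)2) = 24.31 + 2(14.01) + 6(16.00) = 148.33 g/mol.
n(Pb(NO3)2) = 86.89 / 331.22 = 0.26233 mol.
Reaction (1): Pb(NO3)2→NO2 ratio 2:4 ⇒ n(NO2) = 0.52467 mol.
Reaction (2): NO2→HNO3 ratio 3:2 ⇒ n(HNO3) = 0.34978 mol.
Reaction (3): HNO3→Mg(NO3)2 ratio 2:1 ⇒ n(Mg(NO3)2) = 0.17489 mol.
Mass of Mg(NO3)2 = 0.17489 × 148.33 = 25.941 g.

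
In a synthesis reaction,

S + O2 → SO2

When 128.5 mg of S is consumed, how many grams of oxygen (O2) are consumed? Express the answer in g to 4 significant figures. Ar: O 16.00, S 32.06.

M(S) = 32.06 g/mol.
M(O2) = 2(16.00) = 32.00 g/mol.
Convert: 128.5 mg = 0.12850 g.
n(S) = 0.12850 g / 32.06 g/mol = 0.0040081 mol.
From the equation the S:O2 mole ratio is 1:1, so n(O2) = 0.0040081 × 1/1 = 0.0040081 mol.
Mass of O2 = 0.0040081 mol × 32.00 g/mol = 0.12826 g.

0.1283 g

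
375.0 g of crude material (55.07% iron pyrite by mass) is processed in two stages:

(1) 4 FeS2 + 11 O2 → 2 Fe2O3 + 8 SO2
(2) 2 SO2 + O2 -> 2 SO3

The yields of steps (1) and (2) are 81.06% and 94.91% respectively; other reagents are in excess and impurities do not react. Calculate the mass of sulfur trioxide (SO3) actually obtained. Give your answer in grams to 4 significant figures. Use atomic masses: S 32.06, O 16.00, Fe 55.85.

212.0 g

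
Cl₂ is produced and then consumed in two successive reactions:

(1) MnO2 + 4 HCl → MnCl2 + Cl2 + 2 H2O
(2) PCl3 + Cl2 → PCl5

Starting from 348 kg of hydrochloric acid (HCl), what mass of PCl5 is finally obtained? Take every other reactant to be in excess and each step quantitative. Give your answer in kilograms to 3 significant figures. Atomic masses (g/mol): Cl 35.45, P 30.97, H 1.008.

M(HCl) = 1.008 + 35.45 = 36.458 g/mol.
M(PCl5) = 30.97 + 5(35.45) = 208.22 g/mol.
348 kg = 348000 g.
n(HCl) = 348000 / 36.458 = 9545 mol.
Step 1 gives a 4:1 ratio of HCl to Cl2, so n(Cl2) = 2386 mol.
In step 2 the Cl2:PCl5 ratio is 1:1, so n(PCl5) = 2386 mol.
Mass of PCl5 = 2386 × 208.22 = 496900 g = 497 kg.

497 kg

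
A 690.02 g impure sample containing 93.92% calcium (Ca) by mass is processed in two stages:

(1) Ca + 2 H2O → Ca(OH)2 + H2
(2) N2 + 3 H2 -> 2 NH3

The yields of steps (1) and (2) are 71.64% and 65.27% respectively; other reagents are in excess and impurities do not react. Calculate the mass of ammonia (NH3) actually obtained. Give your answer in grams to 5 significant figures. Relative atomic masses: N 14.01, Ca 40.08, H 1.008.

85.859 g

Pure Ca = 690.02 × 0.9392 = 648.067 g.
M(Ca) = 40.08 g/mol.
M(NH3) = 14.01 + 3(1.008) = 17.034 g/mol.
n(Ca) = 648.067 / 40.08 = 16.1693 mol.
Step 1 (Ca:H2 = 1:1): theoretical n(H2) = 16.1693 mol; at 71.64% yield, n(H2) = 11.5837 mol.
Step 2 (H2:NH3 = 3:2): theoretical n(NH3) = 7.72247 mol, so theoretical mass = 7.72247 × 17.034 = 131.545 g.
At 65.27% yield, actual mass of NH3 = 131.545 × 0.6527 = 85.8592 g.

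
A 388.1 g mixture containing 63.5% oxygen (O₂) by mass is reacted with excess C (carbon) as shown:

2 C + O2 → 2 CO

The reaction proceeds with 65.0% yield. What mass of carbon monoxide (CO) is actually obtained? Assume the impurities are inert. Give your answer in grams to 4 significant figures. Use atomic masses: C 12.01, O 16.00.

Pure O2 available = 388.1 g × 0.635 = 246.44 g.
M(O2) = 2(16.00) = 32.00 g/mol.
M(CO) = 12.01 + 16.00 = 28.01 g/mol.
n(O2) = 246.44 g / 32.00 g/mol = 7.7014 mol.
From the equation the O2:CO mole ratio is 1:2, so n(CO) = 7.7014 × 2/1 = 15.403 mol.
Mass of CO = 15.403 mol × 28.01 g/mol = 431.43 g.
Actual mass collected = 431.43 g × 0.650 = 280.43 g.

280.4 g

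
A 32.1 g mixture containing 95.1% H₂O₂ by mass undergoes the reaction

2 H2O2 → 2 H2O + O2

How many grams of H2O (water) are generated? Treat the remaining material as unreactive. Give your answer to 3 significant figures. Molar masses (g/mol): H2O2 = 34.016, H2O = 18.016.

Mass of pure H2O2 = 32.1 g × 0.951 = 30.53 g.
n(H2O2) = 30.53 g / 34.016 g/mol = 0.8974 mol.
From the equation the H2O2:H2O mole ratio is 2:2, so n(H2O) = 0.8974 × 2/2 = 0.8974 mol.
Mass of H2O = 0.8974 mol × 18.016 g/mol = 16.17 g.

16.2 g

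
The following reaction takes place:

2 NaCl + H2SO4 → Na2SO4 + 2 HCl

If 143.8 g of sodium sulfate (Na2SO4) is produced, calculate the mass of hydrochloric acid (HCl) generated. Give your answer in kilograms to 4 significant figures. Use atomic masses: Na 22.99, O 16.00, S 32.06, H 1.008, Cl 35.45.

M(Na2SO4) = 2(22.99) + 32.06 + 4(16.00) = 142.04 g/mol.
M(HCl) = 1.008 + 35.45 = 36.458 g/mol.
n(Na2SO4) = 143.80 g / 142.04 g/mol = 1.0124 mol.
From the equation the Na2SO4:HCl mole ratio is 1:2, so n(HCl) = 1.0124 × 2/1 = 2.0248 mol.
Mass of HCl = 2.0248 mol × 36.458 g/mol = 73.819 g.
Converting to kg: 73.819 g = 0.07382 kg.

0.07382 kg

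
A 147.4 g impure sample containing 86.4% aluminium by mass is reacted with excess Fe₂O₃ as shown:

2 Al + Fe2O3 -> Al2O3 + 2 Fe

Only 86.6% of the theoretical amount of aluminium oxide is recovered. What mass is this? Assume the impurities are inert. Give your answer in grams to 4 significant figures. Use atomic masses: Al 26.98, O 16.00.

208.4 g

Pure Al available = 147.4 g × 0.864 = 127.35 g.
M(Al) = 26.98 g/mol.
M(Al2O3) = 2(26.98) + 3(16.00) = 101.96 g/mol.
n(Al) = 127.35 g / 26.98 g/mol = 4.7203 mol.
From the equation the Al:Al2O3 mole ratio is 2:1, so n(Al2O3) = 4.7203 × 1/2 = 2.3601 mol.
Mass of Al2O3 = 2.3601 mol × 101.96 g/mol = 240.64 g.
Actual mass collected = 240.64 g × 0.866 = 208.39 g.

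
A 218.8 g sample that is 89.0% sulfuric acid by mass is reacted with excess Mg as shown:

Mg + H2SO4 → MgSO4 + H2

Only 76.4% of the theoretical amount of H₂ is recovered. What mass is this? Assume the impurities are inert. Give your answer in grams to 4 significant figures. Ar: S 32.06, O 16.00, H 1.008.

3.058 g

Pure H2SO4 available = 218.8 g × 0.890 = 194.73 g.
M(H2SO4) = 2(1.008) + 32.06 + 4(16.00) = 98.076 g/mol.
M(H2) = 2(1.008) = 2.016 g/mol.
n(H2SO4) = 194.73 g / 98.076 g/mol = 1.9855 mol.
From the equation the H2SO4:H2 mole ratio is 1:1, so n(H2) = 1.9855 × 1/1 = 1.9855 mol.
Mass of H2 = 1.9855 mol × 2.016 g/mol = 4.0028 g.
Actual mass collected = 4.0028 g × 0.764 = 3.0581 g.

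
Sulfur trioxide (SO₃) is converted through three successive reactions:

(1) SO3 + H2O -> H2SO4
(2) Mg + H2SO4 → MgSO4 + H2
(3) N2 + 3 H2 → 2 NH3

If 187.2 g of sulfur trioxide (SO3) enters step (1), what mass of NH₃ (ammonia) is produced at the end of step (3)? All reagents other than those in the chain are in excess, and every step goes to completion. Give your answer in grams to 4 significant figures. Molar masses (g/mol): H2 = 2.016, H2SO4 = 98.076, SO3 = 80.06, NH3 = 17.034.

26.55 g

n(SO3) = 187.2 / 80.06 = 2.3382 mol.
Reaction (1): SO3→H2SO4 ratio 1:1 ⇒ n(H2SO4) = 2.3382 mol.
Reaction (2): H2SO4→H2 ratio 1:1 ⇒ n(H2) = 2.3382 mol.
Reaction (3): H2→NH3 ratio 3:2 ⇒ n(NH3) = 1.5588 mol.
Mass of NH3 = 1.5588 × 17.034 = 26.553 g.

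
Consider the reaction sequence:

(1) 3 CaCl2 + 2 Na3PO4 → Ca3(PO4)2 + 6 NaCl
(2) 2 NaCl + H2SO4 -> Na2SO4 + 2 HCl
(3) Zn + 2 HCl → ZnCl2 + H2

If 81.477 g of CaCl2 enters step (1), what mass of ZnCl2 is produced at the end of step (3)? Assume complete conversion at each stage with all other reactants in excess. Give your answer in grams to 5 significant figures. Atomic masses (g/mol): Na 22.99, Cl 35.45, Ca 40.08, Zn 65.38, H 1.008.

100.05 g

M(CaCl2) = 40.08 + 2(35.45) = 110.98 g/mol.
M(ZnCl2) = 65.38 + 2(35.45) = 136.28 g/mol.
n(CaCl2) = 81.477 / 110.98 = 0.734159 mol.
Reaction (1): CaCl2→NaCl ratio 3:6 ⇒ n(NaCl) = 1.46832 mol.
Reaction (2): NaCl→HCl ratio 2:2 ⇒ n(HCl) = 1.46832 mol.
Reaction (3): HCl→ZnCl2 ratio 2:1 ⇒ n(ZnCl2) = 0.734159 mol.
Mass of ZnCl2 = 0.734159 × 136.28 = 100.051 g.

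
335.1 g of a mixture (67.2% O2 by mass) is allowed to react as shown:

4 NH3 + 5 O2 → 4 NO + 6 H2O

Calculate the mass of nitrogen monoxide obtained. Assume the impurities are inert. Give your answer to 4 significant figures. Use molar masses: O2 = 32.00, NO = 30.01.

168.9 g

Mass of pure O2 = 335.1 g × 0.672 = 225.19 g.
n(O2) = 225.19 g / 32.00 g/mol = 7.0371 mol.
From the equation the O2:NO mole ratio is 5:4, so n(NO) = 7.0371 × 4/5 = 5.6297 mol.
Mass of NO = 5.6297 mol × 30.01 g/mol = 168.95 g.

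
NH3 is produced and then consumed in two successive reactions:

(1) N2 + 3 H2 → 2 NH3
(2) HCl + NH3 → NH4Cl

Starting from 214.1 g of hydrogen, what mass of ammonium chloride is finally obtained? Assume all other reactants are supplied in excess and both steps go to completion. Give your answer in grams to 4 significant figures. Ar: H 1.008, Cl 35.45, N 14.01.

3787 g

M(H2) = 2(1.008) = 2.016 g/mol.
M(NH4Cl) = 14.01 + 4(1.008) + 35.45 = 53.492 g/mol.
n(H2) = 214.10 / 2.016 = 106.20 mol.
Step 1 gives a 3:2 ratio of H2 to NH3, so n(NH3) = 70.800 mol.
In step 2 the NH3:NH4Cl ratio is 1:1, so n(NH4Cl) = 70.800 mol.
Mass of NH4Cl = 70.800 × 53.492 = 3787.2 g.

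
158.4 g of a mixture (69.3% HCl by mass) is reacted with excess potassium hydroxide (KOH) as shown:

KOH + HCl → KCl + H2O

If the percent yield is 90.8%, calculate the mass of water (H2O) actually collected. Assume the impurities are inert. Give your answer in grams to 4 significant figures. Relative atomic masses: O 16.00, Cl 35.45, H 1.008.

49.25 g

Pure HCl available = 158.4 g × 0.693 = 109.77 g.
M(HCl) = 1.008 + 35.45 = 36.458 g/mol.
M(H2O) = 2(1.008) + 16.00 = 18.016 g/mol.
n(HCl) = 109.77 g / 36.458 g/mol = 3.0109 mol.
From the equation the HCl:H2O mole ratio is 1:1, so n(H2O) = 3.0109 × 1/1 = 3.0109 mol.
Mass of H2O = 3.0109 mol × 18.016 g/mol = 54.244 g.
Actual mass collected = 54.244 g × 0.908 = 49.254 g.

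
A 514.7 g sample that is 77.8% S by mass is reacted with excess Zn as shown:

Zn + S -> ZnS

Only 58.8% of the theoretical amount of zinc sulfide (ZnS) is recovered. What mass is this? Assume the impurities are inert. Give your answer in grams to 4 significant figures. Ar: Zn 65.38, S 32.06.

Pure S available = 514.7 g × 0.778 = 400.44 g.
M(S) = 32.06 g/mol.
M(ZnS) = 65.38 + 32.06 = 97.44 g/mol.
n(S) = 400.44 g / 32.06 g/mol = 12.490 mol.
From the equation the S:ZnS mole ratio is 1:1, so n(ZnS) = 12.490 × 1/1 = 12.490 mol.
Mass of ZnS = 12.490 mol × 97.44 g/mol = 1217.0 g.
Actual mass collected = 1217.0 g × 0.588 = 715.62 g.

715.6 g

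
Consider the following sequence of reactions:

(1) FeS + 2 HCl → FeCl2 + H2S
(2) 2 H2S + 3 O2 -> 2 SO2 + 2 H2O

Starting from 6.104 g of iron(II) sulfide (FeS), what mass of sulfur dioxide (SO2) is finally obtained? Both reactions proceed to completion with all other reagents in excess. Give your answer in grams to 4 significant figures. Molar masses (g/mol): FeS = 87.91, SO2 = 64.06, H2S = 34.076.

4.448 g

n(FeS) = 6.1040 / 87.91 = 0.069435 mol.
Step 1 gives a 1:1 ratio of FeS to H2S, so n(H2S) = 0.069435 mol.
In step 2 the H2S:SO2 ratio is 2:2, so n(SO2) = 0.069435 mol.
Mass of SO2 = 0.069435 × 64.06 = 4.4480 g.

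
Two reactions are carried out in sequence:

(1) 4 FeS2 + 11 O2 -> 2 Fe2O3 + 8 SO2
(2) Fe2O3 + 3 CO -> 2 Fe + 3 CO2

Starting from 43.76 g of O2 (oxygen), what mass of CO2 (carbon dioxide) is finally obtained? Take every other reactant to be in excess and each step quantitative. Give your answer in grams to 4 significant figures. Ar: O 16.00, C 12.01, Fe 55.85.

M(O2) = 2(16.00) = 32.00 g/mol.
M(CO2) = 12.01 + 2(16.00) = 44.01 g/mol.
n(O2) = 43.760 / 32.00 = 1.3675 mol.
Step 1 gives a 11:2 ratio of O2 to Fe2O3, so n(Fe2O3) = 0.24864 mol.
In step 2 the Fe2O3:CO2 ratio is 1:3, so n(CO2) = 0.74591 mol.
Mass of CO2 = 0.74591 × 44.01 = 32.827 g.

32.83 g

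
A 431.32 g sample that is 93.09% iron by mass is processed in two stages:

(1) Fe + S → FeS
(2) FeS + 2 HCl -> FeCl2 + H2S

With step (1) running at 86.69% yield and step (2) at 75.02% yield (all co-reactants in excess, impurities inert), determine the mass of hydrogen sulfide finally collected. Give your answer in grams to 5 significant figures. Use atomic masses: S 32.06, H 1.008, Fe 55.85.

Pure Fe = 431.32 × 0.9309 = 401.516 g.
M(Fe) = 55.85 g/mol.
M(H2S) = 2(1.008) + 32.06 = 34.076 g/mol.
n(Fe) = 401.516 / 55.85 = 7.18918 mol.
Step 1 (Fe:FeS = 1:1): theoretical n(FeS) = 7.18918 mol; at 86.69% yield, n(FeS) = 6.23230 mol.
Step 2 (FeS:H2S = 1:1): theoretical n(H2S) = 6.23230 mol, so theoretical mass = 6.23230 × 34.076 = 212.372 g.
At 75.02% yield, actual mass of H2S = 212.372 × 0.7502 = 159.321 g.

159.32 g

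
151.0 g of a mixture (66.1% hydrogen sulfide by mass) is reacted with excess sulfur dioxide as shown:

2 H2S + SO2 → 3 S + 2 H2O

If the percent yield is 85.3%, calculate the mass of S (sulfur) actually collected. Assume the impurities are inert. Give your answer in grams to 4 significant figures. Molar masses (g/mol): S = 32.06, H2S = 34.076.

Pure H2S available = 151.0 g × 0.661 = 99.811 g.
n(H2S) = 99.811 g / 34.076 g/mol = 2.9291 mol.
From the equation the H2S:S mole ratio is 2:3, so n(S) = 2.9291 × 3/2 = 4.3936 mol.
Mass of S = 4.3936 mol × 32.06 g/mol = 140.86 g.
Actual mass collected = 140.86 g × 0.853 = 120.15 g.

120.2 g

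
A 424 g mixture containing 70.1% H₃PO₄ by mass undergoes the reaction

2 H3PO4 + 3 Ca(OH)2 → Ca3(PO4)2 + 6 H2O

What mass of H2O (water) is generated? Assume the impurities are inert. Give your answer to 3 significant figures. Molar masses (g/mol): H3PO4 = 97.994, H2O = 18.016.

164 g

Mass of pure H3PO4 = 424 g × 0.701 = 297.2 g.
n(H3PO4) = 297.2 g / 97.994 g/mol = 3.033 mol.
From the equation the H3PO4:H2O mole ratio is 2:6, so n(H2O) = 3.033 × 6/2 = 9.099 mol.
Mass of H2O = 9.099 mol × 18.016 g/mol = 163.9 g.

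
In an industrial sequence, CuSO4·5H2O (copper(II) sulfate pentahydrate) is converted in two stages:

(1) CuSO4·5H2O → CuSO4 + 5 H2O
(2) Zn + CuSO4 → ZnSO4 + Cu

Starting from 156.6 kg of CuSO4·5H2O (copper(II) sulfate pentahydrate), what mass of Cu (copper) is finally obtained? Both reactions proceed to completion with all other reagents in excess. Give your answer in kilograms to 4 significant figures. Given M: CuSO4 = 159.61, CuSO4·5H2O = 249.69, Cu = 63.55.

156.6 kg = 156600 g.
n(CuSO4·5H2O) = 156600 / 249.69 = 627.18 mol.
Step 1 gives a 1:1 ratio of CuSO4·5H2O to CuSO4, so n(CuSO4) = 627.18 mol.
In step 2 the CuSO4:Cu ratio is 1:1, so n(Cu) = 627.18 mol.
Mass of Cu = 627.18 × 63.55 = 39857 g = 39.86 kg.

39.86 kg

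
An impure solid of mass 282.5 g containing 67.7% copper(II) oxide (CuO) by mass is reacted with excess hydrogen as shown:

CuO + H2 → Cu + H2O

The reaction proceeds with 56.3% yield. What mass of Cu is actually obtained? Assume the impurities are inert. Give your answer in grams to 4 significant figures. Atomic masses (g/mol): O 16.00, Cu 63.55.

86.02 g

Pure CuO available = 282.5 g × 0.677 = 191.25 g.
M(CuO) = 63.55 + 16.00 = 79.55 g/mol.
M(Cu) = 63.55 g/mol.
n(CuO) = 191.25 g / 79.55 g/mol = 2.4042 mol.
From the equation the CuO:Cu mole ratio is 1:1, so n(Cu) = 2.4042 × 1/1 = 2.4042 mol.
Mass of Cu = 2.4042 mol × 63.55 g/mol = 152.79 g.
Actual mass collected = 152.79 g × 0.563 = 86.018 g.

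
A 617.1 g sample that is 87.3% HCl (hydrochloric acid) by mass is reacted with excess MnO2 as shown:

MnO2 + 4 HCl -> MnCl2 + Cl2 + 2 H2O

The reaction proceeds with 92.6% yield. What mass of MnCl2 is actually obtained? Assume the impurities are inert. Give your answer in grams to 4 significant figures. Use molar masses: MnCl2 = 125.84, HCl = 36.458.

Pure HCl available = 617.1 g × 0.873 = 538.73 g.
n(HCl) = 538.73 g / 36.458 g/mol = 14.777 mol.
From the equation the HCl:MnCl2 mole ratio is 4:1, so n(MnCl2) = 14.777 × 1/4 = 3.6942 mol.
Mass of MnCl2 = 3.6942 mol × 125.84 g/mol = 464.87 g.
Actual mass collected = 464.87 g × 0.926 = 430.47 g.

430.5 g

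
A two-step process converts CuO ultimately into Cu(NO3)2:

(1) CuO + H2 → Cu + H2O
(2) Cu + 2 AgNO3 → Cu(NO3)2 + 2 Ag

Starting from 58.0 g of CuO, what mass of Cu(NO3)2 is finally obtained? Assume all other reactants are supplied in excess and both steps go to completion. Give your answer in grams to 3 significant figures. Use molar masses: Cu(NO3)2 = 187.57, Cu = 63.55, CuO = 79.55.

137 g

n(CuO) = 58.00 / 79.55 = 0.7291 mol.
Step 1 gives a 1:1 ratio of CuO to Cu, so n(Cu) = 0.7291 mol.
In step 2 the Cu:Cu(NO3)2 ratio is 1:1, so n(Cu(NO3)2) = 0.7291 mol.
Mass of Cu(NO3)2 = 0.7291 × 187.57 = 136.8 g.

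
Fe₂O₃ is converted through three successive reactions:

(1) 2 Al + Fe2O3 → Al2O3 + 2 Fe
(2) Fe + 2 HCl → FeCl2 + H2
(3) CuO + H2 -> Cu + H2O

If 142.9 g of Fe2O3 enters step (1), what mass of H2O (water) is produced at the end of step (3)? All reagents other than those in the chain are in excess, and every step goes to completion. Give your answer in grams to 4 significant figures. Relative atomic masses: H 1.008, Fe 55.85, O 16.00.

32.24 g

M(Fe2O3) = 2(55.85) + 3(16.00) = 159.70 g/mol.
M(H2O) = 2(1.008) + 16.00 = 18.016 g/mol.
n(Fe2O3) = 142.9 / 159.70 = 0.89480 mol.
Reaction (1): Fe2O3→Fe ratio 1:2 ⇒ n(Fe) = 1.7896 mol.
Reaction (2): Fe→H2 ratio 1:1 ⇒ n(H2) = 1.7896 mol.
Reaction (3): H2→H2O ratio 1:1 ⇒ n(H2O) = 1.7896 mol.
Mass of H2O = 1.7896 × 18.016 = 32.242 g.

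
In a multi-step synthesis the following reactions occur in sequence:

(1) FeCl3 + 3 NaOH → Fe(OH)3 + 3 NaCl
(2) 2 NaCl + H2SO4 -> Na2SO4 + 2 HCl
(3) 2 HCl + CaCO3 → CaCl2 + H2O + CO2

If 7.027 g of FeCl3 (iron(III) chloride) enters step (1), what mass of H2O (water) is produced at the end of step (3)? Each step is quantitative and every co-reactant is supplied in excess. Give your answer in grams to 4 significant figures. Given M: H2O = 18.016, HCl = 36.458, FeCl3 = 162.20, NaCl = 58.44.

1.171 g

n(FeCl3) = 7.027 / 162.20 = 0.043323 mol.
Reaction (1): FeCl3→NaCl ratio 1:3 ⇒ n(NaCl) = 0.12997 mol.
Reaction (2): NaCl→HCl ratio 2:2 ⇒ n(HCl) = 0.12997 mol.
Reaction (3): HCl→H2O ratio 2:1 ⇒ n(H2O) = 0.064985 mol.
Mass of H2O = 0.064985 × 18.016 = 1.1708 g.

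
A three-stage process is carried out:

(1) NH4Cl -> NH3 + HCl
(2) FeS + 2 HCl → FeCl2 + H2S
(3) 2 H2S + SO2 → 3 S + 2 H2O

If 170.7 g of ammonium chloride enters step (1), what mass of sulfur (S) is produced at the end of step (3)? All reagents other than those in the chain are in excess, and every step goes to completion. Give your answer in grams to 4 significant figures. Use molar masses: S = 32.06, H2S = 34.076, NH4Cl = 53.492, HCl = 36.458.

n(NH4Cl) = 170.7 / 53.492 = 3.1911 mol.
Reaction (1): NH4Cl→HCl ratio 1:1 ⇒ n(HCl) = 3.1911 mol.
Reaction (2): HCl→H2S ratio 2:1 ⇒ n(H2S) = 1.5956 mol.
Reaction (3): H2S→S ratio 2:3 ⇒ n(S) = 2.3933 mol.
Mass of S = 2.3933 × 32.06 = 76.731 g.

76.73 g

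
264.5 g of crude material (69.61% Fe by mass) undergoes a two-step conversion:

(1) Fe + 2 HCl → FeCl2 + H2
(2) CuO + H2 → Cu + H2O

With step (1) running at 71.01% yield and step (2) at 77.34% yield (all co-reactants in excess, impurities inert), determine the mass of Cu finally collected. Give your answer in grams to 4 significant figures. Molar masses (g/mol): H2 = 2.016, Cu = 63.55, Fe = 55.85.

Pure Fe = 264.5 × 0.6961 = 184.12 g.
n(Fe) = 184.12 / 55.85 = 3.2967 mol.
Step 1 (Fe:H2 = 1:1): theoretical n(H2) = 3.2967 mol; at 71.01% yield, n(H2) = 2.3410 mol.
Step 2 (H2:Cu = 1:1): theoretical n(Cu) = 2.3410 mol, so theoretical mass = 2.3410 × 63.55 = 148.77 g.
At 77.34% yield, actual mass of Cu = 148.77 × 0.7734 = 115.06 g.

115.1 g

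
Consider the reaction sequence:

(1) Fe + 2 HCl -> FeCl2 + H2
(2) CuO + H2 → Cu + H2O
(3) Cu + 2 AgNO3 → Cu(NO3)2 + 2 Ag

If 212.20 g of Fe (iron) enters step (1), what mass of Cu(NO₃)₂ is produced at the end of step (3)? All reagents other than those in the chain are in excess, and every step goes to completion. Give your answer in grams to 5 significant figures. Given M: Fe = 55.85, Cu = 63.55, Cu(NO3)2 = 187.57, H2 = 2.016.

n(Fe) = 212.20 / 55.85 = 3.79946 mol.
Reaction (1): Fe→H2 ratio 1:1 ⇒ n(H2) = 3.79946 mol.
Reaction (2): H2→Cu ratio 1:1 ⇒ n(Cu) = 3.79946 mol.
Reaction (3): Cu→Cu(NO3)2 ratio 1:1 ⇒ n(Cu(NO3)2) = 3.79946 mol.
Mass of Cu(NO3)2 = 3.79946 × 187.57 = 712.665 g.

712.67 g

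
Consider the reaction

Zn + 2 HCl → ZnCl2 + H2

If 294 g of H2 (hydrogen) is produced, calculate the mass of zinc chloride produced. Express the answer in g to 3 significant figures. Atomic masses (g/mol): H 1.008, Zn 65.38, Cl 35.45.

19900 g

M(H2) = 2(1.008) = 2.016 g/mol.
M(ZnCl2) = 65.38 + 2(35.45) = 136.28 g/mol.
n(H2) = 294.0 g / 2.016 g/mol = 145.8 mol.
From the equation the H2:ZnCl2 mole ratio is 1:1, so n(ZnCl2) = 145.8 × 1/1 = 145.8 mol.
Mass of ZnCl2 = 145.8 mol × 136.28 g/mol = 19870 g.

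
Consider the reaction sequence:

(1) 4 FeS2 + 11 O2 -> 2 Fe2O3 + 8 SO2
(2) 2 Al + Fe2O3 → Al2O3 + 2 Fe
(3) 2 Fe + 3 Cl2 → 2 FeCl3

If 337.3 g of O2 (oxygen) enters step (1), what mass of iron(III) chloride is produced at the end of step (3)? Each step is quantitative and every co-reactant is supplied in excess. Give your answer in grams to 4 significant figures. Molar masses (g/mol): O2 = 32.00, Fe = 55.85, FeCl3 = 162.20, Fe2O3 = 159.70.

621.7 g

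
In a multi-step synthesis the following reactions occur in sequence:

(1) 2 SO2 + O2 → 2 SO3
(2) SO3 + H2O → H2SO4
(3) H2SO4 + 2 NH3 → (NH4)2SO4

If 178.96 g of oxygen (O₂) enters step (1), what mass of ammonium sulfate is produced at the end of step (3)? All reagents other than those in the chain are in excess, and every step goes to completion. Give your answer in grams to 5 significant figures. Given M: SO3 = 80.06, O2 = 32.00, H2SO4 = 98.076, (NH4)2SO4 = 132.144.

n(O2) = 178.96 / 32.00 = 5.59250 mol.
Reaction (1): O2→SO3 ratio 1:2 ⇒ n(SO3) = 11.1850 mol.
Reaction (2): SO3→H2SO4 ratio 1:1 ⇒ n(H2SO4) = 11.1850 mol.
Reaction (3): H2SO4→(NH4)2SO4 ratio 1:1 ⇒ n((NH4)2SO4) = 11.1850 mol.
Mass of (NH4)2SO4 = 11.1850 × 132.144 = 1478.03 g.

1478.0 g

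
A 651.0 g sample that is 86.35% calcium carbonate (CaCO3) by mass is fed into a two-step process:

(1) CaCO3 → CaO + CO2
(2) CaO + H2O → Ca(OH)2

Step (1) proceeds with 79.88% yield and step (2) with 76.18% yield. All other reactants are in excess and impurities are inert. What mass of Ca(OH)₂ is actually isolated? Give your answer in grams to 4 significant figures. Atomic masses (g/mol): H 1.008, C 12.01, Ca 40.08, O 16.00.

253.2 g

Pure CaCO3 = 651.0 × 0.8635 = 562.14 g.
M(CaCO3) = 40.08 + 12.01 + 3(16.00) = 100.09 g/mol.
M(Ca(OH)2) = 40.08 + 2(16.00) + 2(1.008) = 74.096 g/mol.
n(CaCO3) = 562.14 / 100.09 = 5.6163 mol.
Step 1 (CaCO3:CaO = 1:1): theoretical n(CaO) = 5.6163 mol; at 79.88% yield, n(CaO) = 4.4863 mol.
Step 2 (CaO:Ca(OH)2 = 1:1): theoretical n(Ca(OH)2) = 4.4863 mol, so theoretical mass = 4.4863 × 74.096 = 332.42 g.
At 76.18% yield, actual mass of Ca(OH)2 = 332.42 × 0.7618 = 253.24 g.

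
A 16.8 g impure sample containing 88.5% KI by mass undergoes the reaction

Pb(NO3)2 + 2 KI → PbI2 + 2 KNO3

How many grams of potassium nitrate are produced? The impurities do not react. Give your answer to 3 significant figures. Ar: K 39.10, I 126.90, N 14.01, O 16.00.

Mass of pure KI = 16.8 g × 0.885 = 14.87 g.
M(KI) = 39.10 + 126.90 = 166.00 g/mol.
M(KNO3) = 39.10 + 14.01 + 3(16.00) = 101.11 g/mol.
n(KI) = 14.87 g / 166.00 g/mol = 0.08957 mol.
From the equation the KI:KNO3 mole ratio is 2:2, so n(KNO3) = 0.08957 × 2/2 = 0.08957 mol.
Mass of KNO3 = 0.08957 mol × 101.11 g/mol = 9.056 g.

9.06 g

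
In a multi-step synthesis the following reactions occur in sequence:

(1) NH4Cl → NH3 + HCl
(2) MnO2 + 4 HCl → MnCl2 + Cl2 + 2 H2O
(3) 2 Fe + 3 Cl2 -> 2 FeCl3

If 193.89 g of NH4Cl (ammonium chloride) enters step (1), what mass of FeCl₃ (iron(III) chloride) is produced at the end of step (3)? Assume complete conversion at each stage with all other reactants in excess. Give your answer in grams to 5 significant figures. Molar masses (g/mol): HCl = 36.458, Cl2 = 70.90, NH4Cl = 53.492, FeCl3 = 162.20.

97.986 g

n(NH4Cl) = 193.89 / 53.492 = 3.62465 mol.
Reaction (1): NH4Cl→HCl ratio 1:1 ⇒ n(HCl) = 3.62465 mol.
Reaction (2): HCl→Cl2 ratio 4:1 ⇒ n(Cl2) = 0.906164 mol.
Reaction (3): Cl2→FeCl3 ratio 3:2 ⇒ n(FeCl3) = 0.604109 mol.
Mass of FeCl3 = 0.604109 × 162.20 = 97.9865 g.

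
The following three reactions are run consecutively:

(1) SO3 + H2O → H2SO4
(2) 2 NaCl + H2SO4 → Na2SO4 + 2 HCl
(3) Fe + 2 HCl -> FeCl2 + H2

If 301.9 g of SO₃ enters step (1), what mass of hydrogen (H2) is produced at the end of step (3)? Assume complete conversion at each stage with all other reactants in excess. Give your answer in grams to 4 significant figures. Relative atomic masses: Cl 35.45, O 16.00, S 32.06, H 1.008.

7.602 g

M(SO3) = 32.06 + 3(16.00) = 80.06 g/mol.
M(H2) = 2(1.008) = 2.016 g/mol.
n(SO3) = 301.9 / 80.06 = 3.7709 mol.
Reaction (1): SO3→H2SO4 ratio 1:1 ⇒ n(H2SO4) = 3.7709 mol.
Reaction (2): H2SO4→HCl ratio 1:2 ⇒ n(HCl) = 7.5418 mol.
Reaction (3): HCl→H2 ratio 2:1 ⇒ n(H2) = 3.7709 mol.
Mass of H2 = 3.7709 × 2.016 = 7.6022 g.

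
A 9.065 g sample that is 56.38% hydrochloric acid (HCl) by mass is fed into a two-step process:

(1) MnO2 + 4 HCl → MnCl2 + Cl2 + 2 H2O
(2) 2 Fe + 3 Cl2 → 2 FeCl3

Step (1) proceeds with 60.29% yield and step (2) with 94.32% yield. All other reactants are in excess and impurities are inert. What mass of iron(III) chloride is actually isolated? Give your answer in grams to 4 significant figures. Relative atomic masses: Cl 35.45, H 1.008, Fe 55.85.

2.155 g

Pure HCl = 9.065 × 0.5638 = 5.1108 g.
M(HCl) = 1.008 + 35.45 = 36.458 g/mol.
M(FeCl3) = 55.85 + 3(35.45) = 162.20 g/mol.
n(HCl) = 5.1108 / 36.458 = 0.14018 mol.
Step 1 (HCl:Cl2 = 4:1): theoretical n(Cl2) = 0.035046 mol; at 60.29% yield, n(Cl2) = 0.021129 mol.
Step 2 (Cl2:FeCl3 = 3:2): theoretical n(FeCl3) = 0.014086 mol, so theoretical mass = 0.014086 × 162.20 = 2.2848 g.
At 94.32% yield, actual mass of FeCl3 = 2.2848 × 0.9432 = 2.1550 g.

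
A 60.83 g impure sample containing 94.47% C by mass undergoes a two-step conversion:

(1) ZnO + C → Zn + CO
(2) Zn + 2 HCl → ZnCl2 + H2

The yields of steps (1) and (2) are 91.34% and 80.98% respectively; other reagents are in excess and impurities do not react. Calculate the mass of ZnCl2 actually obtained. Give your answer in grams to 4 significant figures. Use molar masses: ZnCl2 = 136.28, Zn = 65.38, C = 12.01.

Pure C = 60.83 × 0.9447 = 57.466 g.
n(C) = 57.466 / 12.01 = 4.7849 mol.
Step 1 (C:Zn = 1:1): theoretical n(Zn) = 4.7849 mol; at 91.34% yield, n(Zn) = 4.3705 mol.
Step 2 (Zn:ZnCl2 = 1:1): theoretical n(ZnCl2) = 4.3705 mol, so theoretical mass = 4.3705 × 136.28 = 595.61 g.
At 80.98% yield, actual mass of ZnCl2 = 595.61 × 0.8098 = 482.32 g.

482.3 g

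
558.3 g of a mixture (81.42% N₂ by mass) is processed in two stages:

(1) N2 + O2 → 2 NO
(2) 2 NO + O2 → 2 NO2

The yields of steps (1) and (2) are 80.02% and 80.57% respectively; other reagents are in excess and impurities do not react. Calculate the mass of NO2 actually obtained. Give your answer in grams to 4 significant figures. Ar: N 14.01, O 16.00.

962.5 g

Pure N2 = 558.3 × 0.8142 = 454.57 g.
M(N2) = 2(14.01) = 28.02 g/mol.
M(NO2) = 14.01 + 2(16.00) = 46.01 g/mol.
n(N2) = 454.57 / 28.02 = 16.223 mol.
Step 1 (N2:NO = 1:2): theoretical n(NO) = 32.446 mol; at 80.02% yield, n(NO) = 25.963 mol.
Step 2 (NO:NO2 = 2:2): theoretical n(NO2) = 25.963 mol, so theoretical mass = 25.963 × 46.01 = 1194.6 g.
At 80.57% yield, actual mass of NO2 = 1194.6 × 0.8057 = 962.46 g.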